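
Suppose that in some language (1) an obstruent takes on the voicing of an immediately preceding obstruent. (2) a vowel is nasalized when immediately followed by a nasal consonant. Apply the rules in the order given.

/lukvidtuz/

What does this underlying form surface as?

Rule 1: /v/ after /k/ (voiceless) → [f]
Rule 1: /t/ after /d/ (voiced) → [d]
After rule 1: lukfidduz
Rule 2: no segment meets the rule's conditions; no change.

[lukfidduz]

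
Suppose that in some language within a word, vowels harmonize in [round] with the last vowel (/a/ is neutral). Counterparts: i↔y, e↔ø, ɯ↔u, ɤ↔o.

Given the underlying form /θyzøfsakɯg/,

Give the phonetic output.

[θizefsakɯg]

/y/ harmonizes with /ɯ/ ([-round]) → [i]
/ø/ harmonizes with /ɯ/ ([-round]) → [e]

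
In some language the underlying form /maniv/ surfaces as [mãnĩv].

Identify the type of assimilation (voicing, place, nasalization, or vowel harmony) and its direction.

nasalization, progressive

/a/→[ã] /i/→[ĩ].
Each target copies a feature from the preceding segment, so the direction is progressive.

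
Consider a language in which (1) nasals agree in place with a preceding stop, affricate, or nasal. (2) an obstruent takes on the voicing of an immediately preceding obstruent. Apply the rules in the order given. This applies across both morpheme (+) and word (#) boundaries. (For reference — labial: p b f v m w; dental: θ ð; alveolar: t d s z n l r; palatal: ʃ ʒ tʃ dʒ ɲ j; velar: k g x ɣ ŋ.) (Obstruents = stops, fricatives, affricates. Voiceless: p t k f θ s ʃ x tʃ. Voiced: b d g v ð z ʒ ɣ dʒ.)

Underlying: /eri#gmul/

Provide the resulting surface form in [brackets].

[eri#gŋul]

Rule 1: /m/ after /g/ (velar) → [ŋ]
After rule 1: eri#gŋul
Rule 2: no segment meets the rule's conditions; no change.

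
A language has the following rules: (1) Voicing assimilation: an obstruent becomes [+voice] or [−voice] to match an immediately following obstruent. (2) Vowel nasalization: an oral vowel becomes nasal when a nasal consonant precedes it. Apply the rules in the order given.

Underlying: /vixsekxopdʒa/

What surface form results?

Rule 1: /p/ before /dʒ/ (voiced) → [b]
After rule 1: vixsekxobdʒa
Rule 2: no segment meets the rule's conditions; no change.

[vixsekxobdʒa]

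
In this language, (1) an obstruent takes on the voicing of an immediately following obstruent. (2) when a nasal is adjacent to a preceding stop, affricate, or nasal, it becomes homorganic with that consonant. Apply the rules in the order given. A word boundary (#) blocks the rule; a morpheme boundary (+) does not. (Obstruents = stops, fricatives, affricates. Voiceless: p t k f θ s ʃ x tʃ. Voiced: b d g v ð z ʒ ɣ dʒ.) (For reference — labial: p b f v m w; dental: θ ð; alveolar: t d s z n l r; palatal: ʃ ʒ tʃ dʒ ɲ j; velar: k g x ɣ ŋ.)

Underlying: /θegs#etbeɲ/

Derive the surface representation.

[θeks#edbeɲ]

Rule 1: /g/ before /s/ (voiceless) → [k]
Rule 1: /t/ before /b/ (voiced) → [d]
After rule 1: θeks#edbeɲ
Rule 2: no segment meets the rule's conditions; no change.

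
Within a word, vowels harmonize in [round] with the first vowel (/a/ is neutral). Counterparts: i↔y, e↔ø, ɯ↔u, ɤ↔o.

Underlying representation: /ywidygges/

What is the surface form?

[ywydyggøs]

/i/ harmonizes with /y/ ([+round]) → [y]
/e/ harmonizes with /y/ ([+round]) → [ø]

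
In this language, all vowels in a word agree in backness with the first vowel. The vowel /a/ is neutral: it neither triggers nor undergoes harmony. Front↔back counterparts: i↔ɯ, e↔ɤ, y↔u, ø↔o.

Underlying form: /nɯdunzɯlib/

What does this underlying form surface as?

/i/ harmonizes with /ɯ/ ([+back]) → [ɯ]

[nɯdunzɯlɯb]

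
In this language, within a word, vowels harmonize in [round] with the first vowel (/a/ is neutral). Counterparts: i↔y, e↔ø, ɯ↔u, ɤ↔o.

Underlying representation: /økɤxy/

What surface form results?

/ɤ/ harmonizes with /ø/ ([+round]) → [o]

[økoxy]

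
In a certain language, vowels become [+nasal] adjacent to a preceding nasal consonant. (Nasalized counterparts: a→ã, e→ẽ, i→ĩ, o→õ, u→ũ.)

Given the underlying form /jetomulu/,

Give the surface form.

[jetomũlu]

/u/ after nasal /m/ → [ũ]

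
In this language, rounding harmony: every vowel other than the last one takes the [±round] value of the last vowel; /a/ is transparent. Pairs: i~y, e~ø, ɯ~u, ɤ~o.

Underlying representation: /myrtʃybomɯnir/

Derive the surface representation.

/y/ harmonizes with /i/ ([-round]) → [i]
/y/ harmonizes with /i/ ([-round]) → [i]
/o/ harmonizes with /i/ ([-round]) → [ɤ]

[mirtʃibɤmɯnir]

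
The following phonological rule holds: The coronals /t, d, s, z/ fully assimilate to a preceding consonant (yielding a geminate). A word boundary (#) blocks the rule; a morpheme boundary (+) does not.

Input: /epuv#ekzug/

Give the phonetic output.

/z/ after /k/ → [k] (total assimilation)

[epuv#ekkug]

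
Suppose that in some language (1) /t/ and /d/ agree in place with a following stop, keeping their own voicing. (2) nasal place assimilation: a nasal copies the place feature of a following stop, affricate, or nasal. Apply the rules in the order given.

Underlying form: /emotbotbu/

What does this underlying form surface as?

Rule 1: /t/ before /b/ (labial) → [p]
Rule 1: /t/ before /b/ (labial) → [p]
After rule 1: emopbopbu
Rule 2: no segment meets the rule's conditions; no change.

[emopbopbu]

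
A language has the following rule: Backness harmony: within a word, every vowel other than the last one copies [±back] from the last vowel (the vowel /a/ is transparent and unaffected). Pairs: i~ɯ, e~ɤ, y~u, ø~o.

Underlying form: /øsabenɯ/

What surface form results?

[osabɤnɯ]

/ø/ harmonizes with /ɯ/ ([+back]) → [o]
/e/ harmonizes with /ɯ/ ([+back]) → [ɤ]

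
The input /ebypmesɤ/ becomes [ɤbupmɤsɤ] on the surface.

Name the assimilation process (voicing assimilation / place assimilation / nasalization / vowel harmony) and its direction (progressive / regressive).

/e/→[ɤ] /y/→[u] /e/→[ɤ].
Vowels agree with the last vowel, so the harmony is regressive.

vowel harmony, regressive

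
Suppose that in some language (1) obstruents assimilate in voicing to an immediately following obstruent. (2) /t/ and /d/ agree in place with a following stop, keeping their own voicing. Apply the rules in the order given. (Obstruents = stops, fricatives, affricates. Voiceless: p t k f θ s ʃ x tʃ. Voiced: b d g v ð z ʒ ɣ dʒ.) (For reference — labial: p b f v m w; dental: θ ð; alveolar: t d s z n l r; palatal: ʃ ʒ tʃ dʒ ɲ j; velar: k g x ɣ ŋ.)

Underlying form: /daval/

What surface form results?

Rule 1: no segment meets the rule's conditions; no change.
After rule 1: daval
Rule 2: no segment meets the rule's conditions; no change.

[daval]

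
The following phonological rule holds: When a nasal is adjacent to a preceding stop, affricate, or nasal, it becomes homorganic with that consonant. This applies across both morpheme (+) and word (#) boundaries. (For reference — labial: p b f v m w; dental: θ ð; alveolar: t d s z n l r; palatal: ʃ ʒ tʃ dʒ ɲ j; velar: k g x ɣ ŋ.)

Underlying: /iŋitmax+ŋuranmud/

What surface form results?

[iŋitnax+ŋurannud]

/m/ after /t/ (alveolar) → [n]
/m/ after /n/ (alveolar) → [n]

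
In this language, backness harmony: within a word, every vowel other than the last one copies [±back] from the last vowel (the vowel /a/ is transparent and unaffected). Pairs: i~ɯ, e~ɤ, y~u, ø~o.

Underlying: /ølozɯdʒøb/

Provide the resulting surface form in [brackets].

[øløzidʒøb]

/o/ harmonizes with /ø/ ([-back]) → [ø]
/ɯ/ harmonizes with /ø/ ([-back]) → [i]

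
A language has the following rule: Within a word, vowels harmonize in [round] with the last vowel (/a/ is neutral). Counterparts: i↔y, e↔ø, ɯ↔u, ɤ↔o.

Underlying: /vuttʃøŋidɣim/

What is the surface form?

/u/ harmonizes with /i/ ([-round]) → [ɯ]
/ø/ harmonizes with /i/ ([-round]) → [e]

[vɯttʃeŋidɣim]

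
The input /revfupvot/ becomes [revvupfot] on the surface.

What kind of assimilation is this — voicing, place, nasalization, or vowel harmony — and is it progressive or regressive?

/f/→[v] /v/→[f].
Each target copies a feature from the preceding segment, so the direction is progressive.

voicing assimilation, progressive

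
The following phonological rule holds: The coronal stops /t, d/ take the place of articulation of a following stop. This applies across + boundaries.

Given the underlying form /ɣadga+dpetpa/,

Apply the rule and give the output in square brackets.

/d/ before /g/ (velar) → [g]
/d/ before /p/ (labial) → [b]
/t/ before /p/ (labial) → [p]

[ɣagga+bpeppa]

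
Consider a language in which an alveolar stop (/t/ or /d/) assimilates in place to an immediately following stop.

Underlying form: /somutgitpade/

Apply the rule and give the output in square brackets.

/t/ before /g/ (velar) → [k]
/t/ before /p/ (labial) → [p]

[somukgippade]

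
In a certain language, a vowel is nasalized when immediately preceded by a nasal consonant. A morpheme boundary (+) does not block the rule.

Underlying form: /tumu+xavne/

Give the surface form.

[tumũ+xavnẽ]

/u/ after nasal /m/ → [ũ]
/e/ after nasal /n/ → [ẽ]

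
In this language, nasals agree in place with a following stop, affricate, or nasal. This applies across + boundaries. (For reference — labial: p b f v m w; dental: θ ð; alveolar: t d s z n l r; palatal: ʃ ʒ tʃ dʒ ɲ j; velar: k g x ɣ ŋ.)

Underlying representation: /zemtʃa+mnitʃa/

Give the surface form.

[zeɲtʃa+nnitʃa]

/m/ before /tʃ/ (palatal) → [ɲ]
/m/ before /n/ (alveolar) → [n]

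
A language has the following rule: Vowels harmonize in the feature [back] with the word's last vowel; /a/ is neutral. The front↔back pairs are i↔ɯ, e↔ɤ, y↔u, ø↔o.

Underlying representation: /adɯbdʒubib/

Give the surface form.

/ɯ/ harmonizes with /i/ ([-back]) → [i]
/u/ harmonizes with /i/ ([-back]) → [y]

[adibdʒybib]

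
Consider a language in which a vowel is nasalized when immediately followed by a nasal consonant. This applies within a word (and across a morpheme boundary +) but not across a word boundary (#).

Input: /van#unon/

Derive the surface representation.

[vãn#ũnõn]

/a/ before nasal /n/ → [ã]
/u/ before nasal /n/ → [ũ]
/o/ before nasal /n/ → [õ]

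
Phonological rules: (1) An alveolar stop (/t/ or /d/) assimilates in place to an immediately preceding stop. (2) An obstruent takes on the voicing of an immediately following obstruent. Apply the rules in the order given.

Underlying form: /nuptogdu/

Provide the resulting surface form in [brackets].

Rule 1: /t/ after /p/ (labial) → [p]
Rule 1: /d/ after /g/ (velar) → [g]
After rule 1: nuppoggu
Rule 2: no segment meets the rule's conditions; no change.

[nuppoggu]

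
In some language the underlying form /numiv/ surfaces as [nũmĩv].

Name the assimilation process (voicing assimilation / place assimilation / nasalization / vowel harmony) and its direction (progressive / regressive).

nasalization, progressive

/u/→[ũ] /i/→[ĩ].
Each target copies a feature from the preceding segment, so the direction is progressive.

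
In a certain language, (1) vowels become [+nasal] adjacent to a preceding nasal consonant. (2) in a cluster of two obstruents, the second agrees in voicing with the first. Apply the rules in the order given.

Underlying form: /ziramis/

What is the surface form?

Rule 1: /i/ after nasal /m/ → [ĩ]
After rule 1: ziramĩs
Rule 2: no segment meets the rule's conditions; no change.

[ziramĩs]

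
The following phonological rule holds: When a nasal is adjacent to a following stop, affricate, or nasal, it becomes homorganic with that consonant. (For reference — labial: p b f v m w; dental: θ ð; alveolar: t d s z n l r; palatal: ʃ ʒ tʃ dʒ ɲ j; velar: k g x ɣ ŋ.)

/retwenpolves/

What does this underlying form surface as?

[retwempolves]

/n/ before /p/ (labial) → [m]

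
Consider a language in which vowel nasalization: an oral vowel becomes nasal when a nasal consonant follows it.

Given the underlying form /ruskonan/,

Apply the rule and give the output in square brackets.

/o/ before nasal /n/ → [õ]
/a/ before nasal /n/ → [ã]

[ruskõnãn]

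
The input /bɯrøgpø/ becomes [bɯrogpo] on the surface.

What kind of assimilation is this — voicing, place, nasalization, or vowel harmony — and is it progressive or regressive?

vowel harmony, progressive

/ø/→[o] /ø/→[o].
Vowels agree with the first vowel, so the harmony is progressive.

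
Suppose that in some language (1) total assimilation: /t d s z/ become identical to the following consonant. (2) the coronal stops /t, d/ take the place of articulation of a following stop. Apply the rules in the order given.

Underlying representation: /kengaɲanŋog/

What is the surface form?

[kengaɲanŋog]

Rule 1: no segment meets the rule's conditions; no change.
After rule 1: kengaɲanŋog
Rule 2: no segment meets the rule's conditions; no change.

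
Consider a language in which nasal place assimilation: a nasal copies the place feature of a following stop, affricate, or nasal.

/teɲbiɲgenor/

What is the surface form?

/ɲ/ before /b/ (labial) → [m]
/ɲ/ before /g/ (velar) → [ŋ]

[tembiŋgenor]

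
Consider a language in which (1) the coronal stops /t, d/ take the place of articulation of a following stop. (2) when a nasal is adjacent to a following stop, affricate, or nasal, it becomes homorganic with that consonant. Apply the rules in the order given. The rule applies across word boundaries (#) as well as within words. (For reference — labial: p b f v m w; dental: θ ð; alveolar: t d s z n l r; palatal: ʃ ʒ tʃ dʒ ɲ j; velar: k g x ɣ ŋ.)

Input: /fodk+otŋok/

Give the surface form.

[fogk+otŋok]

Rule 1: /d/ before /k/ (velar) → [g]
After rule 1: fogk+otŋok
Rule 2: no segment meets the rule's conditions; no change.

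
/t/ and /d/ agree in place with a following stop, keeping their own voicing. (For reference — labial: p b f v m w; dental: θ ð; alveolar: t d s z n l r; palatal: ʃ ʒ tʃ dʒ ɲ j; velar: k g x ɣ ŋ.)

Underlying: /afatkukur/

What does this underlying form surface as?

[afakkukur]

/t/ before /k/ (velar) → [k]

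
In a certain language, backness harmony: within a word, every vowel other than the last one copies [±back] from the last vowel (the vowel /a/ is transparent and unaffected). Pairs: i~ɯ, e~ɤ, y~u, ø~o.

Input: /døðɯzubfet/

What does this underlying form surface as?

[døðizybfet]

/ɯ/ harmonizes with /e/ ([-back]) → [i]
/u/ harmonizes with /e/ ([-back]) → [y]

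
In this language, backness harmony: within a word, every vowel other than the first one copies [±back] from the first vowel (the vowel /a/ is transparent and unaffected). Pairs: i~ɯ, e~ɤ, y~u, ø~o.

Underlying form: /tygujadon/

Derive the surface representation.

[tygyjadøn]

/u/ harmonizes with /y/ ([-back]) → [y]
/o/ harmonizes with /y/ ([-back]) → [ø]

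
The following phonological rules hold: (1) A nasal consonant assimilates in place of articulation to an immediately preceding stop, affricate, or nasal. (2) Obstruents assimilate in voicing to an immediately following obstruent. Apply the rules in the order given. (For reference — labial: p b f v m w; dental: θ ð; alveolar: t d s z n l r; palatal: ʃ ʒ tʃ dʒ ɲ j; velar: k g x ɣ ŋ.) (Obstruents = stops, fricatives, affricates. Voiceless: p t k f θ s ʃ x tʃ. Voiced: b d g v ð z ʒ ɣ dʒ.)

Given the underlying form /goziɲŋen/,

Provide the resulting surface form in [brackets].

Rule 1: /ŋ/ after /ɲ/ (palatal) → [ɲ]
After rule 1: goziɲɲen
Rule 2: no segment meets the rule's conditions; no change.

[goziɲɲen]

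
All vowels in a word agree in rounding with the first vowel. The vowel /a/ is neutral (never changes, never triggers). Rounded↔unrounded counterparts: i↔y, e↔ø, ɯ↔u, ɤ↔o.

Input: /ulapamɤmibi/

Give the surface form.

/ɤ/ harmonizes with /u/ ([+round]) → [o]
/i/ harmonizes with /u/ ([+round]) → [y]
/i/ harmonizes with /u/ ([+round]) → [y]

[ulapamomyby]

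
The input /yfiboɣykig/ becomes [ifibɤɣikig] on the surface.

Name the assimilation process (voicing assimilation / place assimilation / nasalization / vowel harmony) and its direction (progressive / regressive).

/y/→[i] /o/→[ɤ] /y/→[i].
Vowels agree with the last vowel, so the harmony is regressive.

vowel harmony, regressive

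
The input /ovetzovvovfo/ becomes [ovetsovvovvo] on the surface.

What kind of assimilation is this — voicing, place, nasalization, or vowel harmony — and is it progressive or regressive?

voicing assimilation, progressive

/z/→[s] /f/→[v].
Each target copies a feature from the preceding segment, so the direction is progressive.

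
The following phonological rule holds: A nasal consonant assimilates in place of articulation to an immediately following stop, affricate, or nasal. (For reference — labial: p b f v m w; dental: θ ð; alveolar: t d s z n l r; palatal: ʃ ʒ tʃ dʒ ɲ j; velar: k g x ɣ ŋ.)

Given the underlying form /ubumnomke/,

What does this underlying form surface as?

/m/ before /n/ (alveolar) → [n]
/m/ before /k/ (velar) → [ŋ]

[ubunnoŋke]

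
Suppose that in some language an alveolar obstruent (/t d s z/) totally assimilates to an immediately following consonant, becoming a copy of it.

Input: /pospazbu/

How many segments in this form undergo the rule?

/s/ before /p/ → [p] (total assimilation)
/z/ before /b/ → [b] (total assimilation)
2 segments change.

2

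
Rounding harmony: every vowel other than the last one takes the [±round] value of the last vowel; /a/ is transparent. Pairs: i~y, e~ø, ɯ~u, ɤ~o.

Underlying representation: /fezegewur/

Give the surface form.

/e/ harmonizes with /u/ ([+round]) → [ø]
/e/ harmonizes with /u/ ([+round]) → [ø]
/e/ harmonizes with /u/ ([+round]) → [ø]

[føzøgøwur]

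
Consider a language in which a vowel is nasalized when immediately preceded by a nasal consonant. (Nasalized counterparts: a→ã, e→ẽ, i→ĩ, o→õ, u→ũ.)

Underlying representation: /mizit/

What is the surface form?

[mĩzit]

/i/ after nasal /m/ → [ĩ]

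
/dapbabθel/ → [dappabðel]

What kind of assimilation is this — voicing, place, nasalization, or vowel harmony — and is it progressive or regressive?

voicing assimilation, progressive

/b/→[p] /θ/→[ð].
Each target copies a feature from the preceding segment, so the direction is progressive.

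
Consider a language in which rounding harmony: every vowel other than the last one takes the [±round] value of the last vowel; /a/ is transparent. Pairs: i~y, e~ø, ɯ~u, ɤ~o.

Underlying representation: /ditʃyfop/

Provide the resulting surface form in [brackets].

[dytʃyfop]

/i/ harmonizes with /o/ ([+round]) → [y]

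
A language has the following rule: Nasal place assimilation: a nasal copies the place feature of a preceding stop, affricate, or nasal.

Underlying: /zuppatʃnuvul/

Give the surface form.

[zuppatʃɲuvul]

/n/ after /tʃ/ (palatal) → [ɲ]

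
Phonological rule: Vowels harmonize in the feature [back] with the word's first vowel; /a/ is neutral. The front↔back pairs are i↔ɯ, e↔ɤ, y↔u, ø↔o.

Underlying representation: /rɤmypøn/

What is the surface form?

[rɤmupon]

/y/ harmonizes with /ɤ/ ([+back]) → [u]
/ø/ harmonizes with /ɤ/ ([+back]) → [o]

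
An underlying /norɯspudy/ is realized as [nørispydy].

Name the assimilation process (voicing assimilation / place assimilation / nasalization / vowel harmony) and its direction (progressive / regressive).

/o/→[ø] /ɯ/→[i] /u/→[y].
Vowels agree with the last vowel, so the harmony is regressive.

vowel harmony, regressive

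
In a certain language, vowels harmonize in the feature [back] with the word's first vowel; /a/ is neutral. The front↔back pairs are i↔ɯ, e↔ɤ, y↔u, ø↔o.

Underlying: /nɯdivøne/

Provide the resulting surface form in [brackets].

[nɯdɯvonɤ]

/i/ harmonizes with /ɯ/ ([+back]) → [ɯ]
/ø/ harmonizes with /ɯ/ ([+back]) → [o]
/e/ harmonizes with /ɯ/ ([+back]) → [ɤ]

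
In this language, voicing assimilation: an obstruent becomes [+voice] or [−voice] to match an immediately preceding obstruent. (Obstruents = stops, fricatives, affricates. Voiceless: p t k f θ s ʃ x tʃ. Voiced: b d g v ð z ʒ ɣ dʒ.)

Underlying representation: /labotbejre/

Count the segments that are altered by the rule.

1

/b/ after /t/ (voiceless) → [p]
1 segment changes.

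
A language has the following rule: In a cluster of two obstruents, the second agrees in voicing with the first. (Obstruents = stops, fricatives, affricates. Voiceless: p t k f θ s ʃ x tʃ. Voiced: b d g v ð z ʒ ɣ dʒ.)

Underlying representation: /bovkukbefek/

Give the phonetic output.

/k/ after /v/ (voiced) → [g]
/b/ after /k/ (voiceless) → [p]

[bovgukpefek]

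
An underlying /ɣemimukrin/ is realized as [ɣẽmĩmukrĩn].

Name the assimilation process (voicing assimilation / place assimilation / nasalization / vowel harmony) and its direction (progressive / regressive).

nasalization, regressive

/e/→[ẽ] /i/→[ĩ] /i/→[ĩ].
Each target copies a feature from the following segment, so the direction is regressive.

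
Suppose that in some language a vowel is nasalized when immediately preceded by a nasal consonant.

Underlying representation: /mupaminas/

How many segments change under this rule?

/u/ after nasal /m/ → [ũ]
/i/ after nasal /m/ → [ĩ]
/a/ after nasal /n/ → [ã]
3 segments change.

3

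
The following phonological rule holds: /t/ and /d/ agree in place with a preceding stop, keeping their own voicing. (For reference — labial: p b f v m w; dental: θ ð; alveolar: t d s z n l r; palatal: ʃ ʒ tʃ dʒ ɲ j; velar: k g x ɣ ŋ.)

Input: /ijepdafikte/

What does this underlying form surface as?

[ijepbafikke]

/d/ after /p/ (labial) → [b]
/t/ after /k/ (velar) → [k]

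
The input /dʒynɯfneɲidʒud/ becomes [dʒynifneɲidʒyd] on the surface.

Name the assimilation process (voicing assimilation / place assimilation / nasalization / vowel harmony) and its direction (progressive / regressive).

/ɯ/→[i] /u/→[y].
Vowels agree with the first vowel, so the harmony is progressive.

vowel harmony, progressive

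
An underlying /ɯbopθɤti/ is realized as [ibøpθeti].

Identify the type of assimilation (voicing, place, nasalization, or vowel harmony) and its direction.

/ɯ/→[i] /o/→[ø] /ɤ/→[e].
Vowels agree with the last vowel, so the harmony is regressive.

vowel harmony, regressive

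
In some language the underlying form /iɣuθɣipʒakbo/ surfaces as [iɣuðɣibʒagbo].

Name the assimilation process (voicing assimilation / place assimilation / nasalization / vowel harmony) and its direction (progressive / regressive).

voicing assimilation, regressive

/θ/→[ð] /p/→[b] /k/→[g].
Each target copies a feature from the following segment, so the direction is regressive.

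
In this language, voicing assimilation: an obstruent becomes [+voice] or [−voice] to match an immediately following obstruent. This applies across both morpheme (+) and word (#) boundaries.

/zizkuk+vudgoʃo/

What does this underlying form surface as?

/z/ before /k/ (voiceless) → [s]
/k/ before /v/ (voiced) → [g]

[ziskug+vudgoʃo]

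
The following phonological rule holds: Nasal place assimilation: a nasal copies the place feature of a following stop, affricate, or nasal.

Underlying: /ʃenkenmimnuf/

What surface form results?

/n/ before /k/ (velar) → [ŋ]
/n/ before /m/ (labial) → [m]
/m/ before /n/ (alveolar) → [n]

[ʃeŋkemminnuf]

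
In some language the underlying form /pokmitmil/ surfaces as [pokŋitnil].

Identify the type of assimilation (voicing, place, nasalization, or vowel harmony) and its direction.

/m/→[ŋ] /m/→[n].
Each target copies a feature from the preceding segment, so the direction is progressive.

place assimilation, progressive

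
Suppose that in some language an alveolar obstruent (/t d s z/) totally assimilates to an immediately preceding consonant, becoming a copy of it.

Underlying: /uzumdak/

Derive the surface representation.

/d/ after /m/ → [m] (total assimilation)

[uzummak]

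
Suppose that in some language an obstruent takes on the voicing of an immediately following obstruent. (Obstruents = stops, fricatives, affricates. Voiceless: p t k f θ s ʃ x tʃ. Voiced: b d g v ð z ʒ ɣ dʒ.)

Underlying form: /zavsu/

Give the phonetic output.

[zafsu]

/v/ before /s/ (voiceless) → [f]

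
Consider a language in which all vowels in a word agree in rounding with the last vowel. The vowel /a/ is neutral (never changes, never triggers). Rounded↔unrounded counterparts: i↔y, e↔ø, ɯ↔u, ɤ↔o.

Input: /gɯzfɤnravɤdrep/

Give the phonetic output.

no segment meets the rule's conditions; no change.

[gɯzfɤnravɤdrep]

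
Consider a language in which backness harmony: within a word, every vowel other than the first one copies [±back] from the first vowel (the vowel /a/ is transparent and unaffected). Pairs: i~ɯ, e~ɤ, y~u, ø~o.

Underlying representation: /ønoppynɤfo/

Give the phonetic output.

/o/ harmonizes with /ø/ ([-back]) → [ø]
/ɤ/ harmonizes with /ø/ ([-back]) → [e]
/o/ harmonizes with /ø/ ([-back]) → [ø]

[ønøppynefø]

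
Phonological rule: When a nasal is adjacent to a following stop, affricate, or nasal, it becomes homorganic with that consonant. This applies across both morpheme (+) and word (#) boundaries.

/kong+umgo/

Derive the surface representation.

/n/ before /g/ (velar) → [ŋ]
/m/ before /g/ (velar) → [ŋ]

[koŋg+uŋgo]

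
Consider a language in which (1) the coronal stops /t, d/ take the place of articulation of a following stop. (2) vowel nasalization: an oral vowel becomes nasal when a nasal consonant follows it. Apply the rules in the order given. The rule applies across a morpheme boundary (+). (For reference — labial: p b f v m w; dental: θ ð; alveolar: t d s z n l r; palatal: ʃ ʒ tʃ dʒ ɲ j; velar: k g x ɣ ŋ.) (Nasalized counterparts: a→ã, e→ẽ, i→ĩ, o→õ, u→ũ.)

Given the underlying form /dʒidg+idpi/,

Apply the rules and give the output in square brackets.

[dʒigg+ibpi]

Rule 1: /d/ before /g/ (velar) → [g]
Rule 1: /d/ before /p/ (labial) → [b]
After rule 1: dʒigg+ibpi
Rule 2: no segment meets the rule's conditions; no change.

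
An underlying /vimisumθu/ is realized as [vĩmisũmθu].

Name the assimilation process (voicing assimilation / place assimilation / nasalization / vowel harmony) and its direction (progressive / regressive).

/i/→[ĩ] /u/→[ũ].
Each target copies a feature from the following segment, so the direction is regressive.

nasalization, regressive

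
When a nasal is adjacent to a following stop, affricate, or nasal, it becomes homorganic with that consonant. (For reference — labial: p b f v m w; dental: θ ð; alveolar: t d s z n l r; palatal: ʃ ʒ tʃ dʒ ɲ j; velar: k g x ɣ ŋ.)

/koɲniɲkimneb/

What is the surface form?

[konniŋkinneb]

/ɲ/ before /n/ (alveolar) → [n]
/ɲ/ before /k/ (velar) → [ŋ]
/m/ before /n/ (alveolar) → [n]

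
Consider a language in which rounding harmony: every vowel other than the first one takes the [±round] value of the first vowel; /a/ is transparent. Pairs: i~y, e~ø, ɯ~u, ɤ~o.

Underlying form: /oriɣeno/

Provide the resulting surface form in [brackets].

/i/ harmonizes with /o/ ([+round]) → [y]
/e/ harmonizes with /o/ ([+round]) → [ø]

[oryɣøno]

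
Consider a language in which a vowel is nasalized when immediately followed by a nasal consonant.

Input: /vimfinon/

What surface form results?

/i/ before nasal /m/ → [ĩ]
/i/ before nasal /n/ → [ĩ]
/o/ before nasal /n/ → [õ]

[vĩmfĩnõn]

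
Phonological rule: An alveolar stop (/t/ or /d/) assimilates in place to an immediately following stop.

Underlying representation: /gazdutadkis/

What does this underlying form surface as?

/d/ before /k/ (velar) → [g]

[gazdutagkis]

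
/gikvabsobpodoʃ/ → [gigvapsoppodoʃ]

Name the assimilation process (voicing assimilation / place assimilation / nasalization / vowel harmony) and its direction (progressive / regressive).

voicing assimilation, regressive

/k/→[g] /b/→[p] /b/→[p].
Each target copies a feature from the following segment, so the direction is regressive.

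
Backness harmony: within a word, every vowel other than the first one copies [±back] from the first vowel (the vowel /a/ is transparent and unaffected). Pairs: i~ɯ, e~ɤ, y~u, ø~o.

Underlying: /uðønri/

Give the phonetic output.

/ø/ harmonizes with /u/ ([+back]) → [o]
/i/ harmonizes with /u/ ([+back]) → [ɯ]

[uðonrɯ]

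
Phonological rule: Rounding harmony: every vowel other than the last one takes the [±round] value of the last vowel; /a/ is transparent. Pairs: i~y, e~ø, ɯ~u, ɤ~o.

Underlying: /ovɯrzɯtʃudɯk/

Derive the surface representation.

[ɤvɯrzɯtʃɯdɯk]

/o/ harmonizes with /ɯ/ ([-round]) → [ɤ]
/u/ harmonizes with /ɯ/ ([-round]) → [ɯ]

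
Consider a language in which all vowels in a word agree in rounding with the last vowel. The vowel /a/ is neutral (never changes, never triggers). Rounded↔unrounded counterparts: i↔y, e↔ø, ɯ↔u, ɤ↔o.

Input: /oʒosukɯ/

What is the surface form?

[ɤʒɤsɯkɯ]

/o/ harmonizes with /ɯ/ ([-round]) → [ɤ]
/o/ harmonizes with /ɯ/ ([-round]) → [ɤ]
/u/ harmonizes with /ɯ/ ([-round]) → [ɯ]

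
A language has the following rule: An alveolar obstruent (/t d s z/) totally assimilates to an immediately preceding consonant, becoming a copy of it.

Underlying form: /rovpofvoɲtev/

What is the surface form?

[rovpofvoɲɲev]

/t/ after /ɲ/ → [ɲ] (total assimilation)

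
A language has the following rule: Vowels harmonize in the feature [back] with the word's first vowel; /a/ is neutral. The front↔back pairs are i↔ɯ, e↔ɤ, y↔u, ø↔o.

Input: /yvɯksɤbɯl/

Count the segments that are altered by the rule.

3

/ɯ/ harmonizes with /y/ ([-back]) → [i]
/ɤ/ harmonizes with /y/ ([-back]) → [e]
/ɯ/ harmonizes with /y/ ([-back]) → [i]
3 segments change.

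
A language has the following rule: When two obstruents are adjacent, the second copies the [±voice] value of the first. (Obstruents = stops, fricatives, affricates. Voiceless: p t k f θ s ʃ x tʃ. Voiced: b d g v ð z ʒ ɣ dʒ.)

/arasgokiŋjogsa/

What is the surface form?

[araskokiŋjogza]

/g/ after /s/ (voiceless) → [k]
/s/ after /g/ (voiced) → [z]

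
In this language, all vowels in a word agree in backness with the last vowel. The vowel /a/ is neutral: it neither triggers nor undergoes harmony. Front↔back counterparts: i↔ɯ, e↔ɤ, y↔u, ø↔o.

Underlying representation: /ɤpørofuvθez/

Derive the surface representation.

[epørøfyvθez]

/ɤ/ harmonizes with /e/ ([-back]) → [e]
/o/ harmonizes with /e/ ([-back]) → [ø]
/u/ harmonizes with /e/ ([-back]) → [y]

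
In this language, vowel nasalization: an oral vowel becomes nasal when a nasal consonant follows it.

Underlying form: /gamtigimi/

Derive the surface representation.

/a/ before nasal /m/ → [ã]
/i/ before nasal /m/ → [ĩ]

[gãmtigĩmi]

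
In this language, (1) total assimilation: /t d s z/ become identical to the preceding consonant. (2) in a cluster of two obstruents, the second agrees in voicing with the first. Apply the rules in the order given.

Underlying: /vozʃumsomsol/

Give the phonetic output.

Rule 1: /s/ after /m/ → [m] (total assimilation)
Rule 1: /s/ after /m/ → [m] (total assimilation)
After rule 1: vozʃummommol
Rule 2: /ʃ/ after /z/ (voiced) → [ʒ]

[vozʒummommol]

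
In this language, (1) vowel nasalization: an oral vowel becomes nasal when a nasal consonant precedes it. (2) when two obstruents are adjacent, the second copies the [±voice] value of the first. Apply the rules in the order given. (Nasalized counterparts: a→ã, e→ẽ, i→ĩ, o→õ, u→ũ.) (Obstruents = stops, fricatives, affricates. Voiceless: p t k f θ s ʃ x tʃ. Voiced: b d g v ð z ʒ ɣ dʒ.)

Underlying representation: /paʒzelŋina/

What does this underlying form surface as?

Rule 1: /i/ after nasal /ŋ/ → [ĩ]
Rule 1: /a/ after nasal /n/ → [ã]
After rule 1: paʒzelŋĩnã
Rule 2: no segment meets the rule's conditions; no change.

[paʒzelŋĩnã]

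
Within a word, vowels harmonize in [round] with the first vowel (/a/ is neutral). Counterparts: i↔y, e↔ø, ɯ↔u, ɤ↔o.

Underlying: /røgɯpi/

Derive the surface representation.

[røgupy]

/ɯ/ harmonizes with /ø/ ([+round]) → [u]
/i/ harmonizes with /ø/ ([+round]) → [y]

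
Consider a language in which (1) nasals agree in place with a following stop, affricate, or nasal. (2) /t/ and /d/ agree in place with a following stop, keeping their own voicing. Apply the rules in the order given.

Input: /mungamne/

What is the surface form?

Rule 1: /n/ before /g/ (velar) → [ŋ]
Rule 1: /m/ before /n/ (alveolar) → [n]
After rule 1: muŋganne
Rule 2: no segment meets the rule's conditions; no change.

[muŋganne]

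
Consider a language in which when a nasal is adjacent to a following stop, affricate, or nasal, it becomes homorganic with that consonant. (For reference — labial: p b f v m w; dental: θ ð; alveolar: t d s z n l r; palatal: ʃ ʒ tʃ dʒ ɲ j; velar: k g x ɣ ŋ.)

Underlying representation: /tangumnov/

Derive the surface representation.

/n/ before /g/ (velar) → [ŋ]
/m/ before /n/ (alveolar) → [n]

[taŋgunnov]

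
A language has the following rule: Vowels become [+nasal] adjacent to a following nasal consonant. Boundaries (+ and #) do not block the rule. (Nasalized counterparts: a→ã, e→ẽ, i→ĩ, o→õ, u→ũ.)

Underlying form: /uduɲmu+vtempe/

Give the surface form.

[udũɲmu+vtẽmpe]

/u/ before nasal /ɲ/ → [ũ]
/e/ before nasal /m/ → [ẽ]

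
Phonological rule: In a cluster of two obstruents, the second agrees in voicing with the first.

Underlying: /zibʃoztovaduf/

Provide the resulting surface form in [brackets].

/ʃ/ after /b/ (voiced) → [ʒ]
/t/ after /z/ (voiced) → [d]

[zibʒozdovaduf]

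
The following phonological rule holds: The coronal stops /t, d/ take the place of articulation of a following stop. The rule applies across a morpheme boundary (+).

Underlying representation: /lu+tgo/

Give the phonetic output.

/t/ before /g/ (velar) → [k]

[lu+kgo]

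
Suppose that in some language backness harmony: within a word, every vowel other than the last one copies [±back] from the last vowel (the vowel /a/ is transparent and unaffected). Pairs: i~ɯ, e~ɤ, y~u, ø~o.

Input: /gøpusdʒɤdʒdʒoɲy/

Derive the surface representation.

[gøpysdʒedʒdʒøɲy]

/u/ harmonizes with /y/ ([-back]) → [y]
/ɤ/ harmonizes with /y/ ([-back]) → [e]
/o/ harmonizes with /y/ ([-back]) → [ø]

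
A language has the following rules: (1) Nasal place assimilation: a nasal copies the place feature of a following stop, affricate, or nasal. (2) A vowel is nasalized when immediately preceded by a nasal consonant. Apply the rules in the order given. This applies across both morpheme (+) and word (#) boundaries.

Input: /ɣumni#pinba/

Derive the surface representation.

Rule 1: /m/ before /n/ (alveolar) → [n]
Rule 1: /n/ before /b/ (labial) → [m]
After rule 1: ɣunni#pimba
Rule 2: /i/ after nasal /n/ → [ĩ]

[ɣunnĩ#pimba]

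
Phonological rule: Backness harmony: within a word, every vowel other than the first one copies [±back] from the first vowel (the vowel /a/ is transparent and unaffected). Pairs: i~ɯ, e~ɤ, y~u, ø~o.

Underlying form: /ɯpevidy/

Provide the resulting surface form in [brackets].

/e/ harmonizes with /ɯ/ ([+back]) → [ɤ]
/i/ harmonizes with /ɯ/ ([+back]) → [ɯ]
/y/ harmonizes with /ɯ/ ([+back]) → [u]

[ɯpɤvɯdu]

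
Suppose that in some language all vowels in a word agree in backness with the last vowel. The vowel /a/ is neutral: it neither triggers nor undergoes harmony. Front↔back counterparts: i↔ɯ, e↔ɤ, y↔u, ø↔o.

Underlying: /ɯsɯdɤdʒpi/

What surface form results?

[isidedʒpi]

/ɯ/ harmonizes with /i/ ([-back]) → [i]
/ɯ/ harmonizes with /i/ ([-back]) → [i]
/ɤ/ harmonizes with /i/ ([-back]) → [e]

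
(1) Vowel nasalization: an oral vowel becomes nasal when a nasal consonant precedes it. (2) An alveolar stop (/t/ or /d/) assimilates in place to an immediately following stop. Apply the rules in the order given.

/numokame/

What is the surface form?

Rule 1: /u/ after nasal /n/ → [ũ]
Rule 1: /o/ after nasal /m/ → [õ]
Rule 1: /e/ after nasal /m/ → [ẽ]
After rule 1: nũmõkamẽ
Rule 2: no segment meets the rule's conditions; no change.

[nũmõkamẽ]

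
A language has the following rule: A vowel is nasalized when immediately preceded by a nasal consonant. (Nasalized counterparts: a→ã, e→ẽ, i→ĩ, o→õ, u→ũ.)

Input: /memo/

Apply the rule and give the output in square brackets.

[mẽmõ]

/e/ after nasal /m/ → [ẽ]
/o/ after nasal /m/ → [õ]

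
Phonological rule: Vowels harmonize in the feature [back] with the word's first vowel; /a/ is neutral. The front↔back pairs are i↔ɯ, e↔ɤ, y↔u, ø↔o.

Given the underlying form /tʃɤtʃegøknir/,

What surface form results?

[tʃɤtʃɤgoknɯr]

/e/ harmonizes with /ɤ/ ([+back]) → [ɤ]
/ø/ harmonizes with /ɤ/ ([+back]) → [o]
/i/ harmonizes with /ɤ/ ([+back]) → [ɯ]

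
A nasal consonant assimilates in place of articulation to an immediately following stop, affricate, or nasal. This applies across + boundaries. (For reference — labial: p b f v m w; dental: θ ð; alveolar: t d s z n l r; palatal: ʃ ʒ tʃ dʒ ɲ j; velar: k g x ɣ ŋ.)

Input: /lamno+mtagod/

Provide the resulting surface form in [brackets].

/m/ before /n/ (alveolar) → [n]
/m/ before /t/ (alveolar) → [n]

[lanno+ntagod]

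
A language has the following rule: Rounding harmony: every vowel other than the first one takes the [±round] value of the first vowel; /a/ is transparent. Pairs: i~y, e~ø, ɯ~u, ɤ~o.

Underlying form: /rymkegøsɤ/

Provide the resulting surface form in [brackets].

[rymkøgøso]

/e/ harmonizes with /y/ ([+round]) → [ø]
/ɤ/ harmonizes with /y/ ([+round]) → [o]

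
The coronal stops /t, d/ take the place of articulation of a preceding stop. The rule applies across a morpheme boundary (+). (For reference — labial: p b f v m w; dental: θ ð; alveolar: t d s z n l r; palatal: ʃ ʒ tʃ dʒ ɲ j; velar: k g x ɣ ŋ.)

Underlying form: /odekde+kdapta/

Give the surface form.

/d/ after /k/ (velar) → [g]
/d/ after /k/ (velar) → [g]
/t/ after /p/ (labial) → [p]

[odekge+kgappa]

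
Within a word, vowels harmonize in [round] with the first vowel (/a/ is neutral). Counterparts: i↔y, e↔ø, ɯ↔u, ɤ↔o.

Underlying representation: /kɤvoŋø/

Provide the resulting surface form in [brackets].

/o/ harmonizes with /ɤ/ ([-round]) → [ɤ]
/ø/ harmonizes with /ɤ/ ([-round]) → [e]

[kɤvɤŋe]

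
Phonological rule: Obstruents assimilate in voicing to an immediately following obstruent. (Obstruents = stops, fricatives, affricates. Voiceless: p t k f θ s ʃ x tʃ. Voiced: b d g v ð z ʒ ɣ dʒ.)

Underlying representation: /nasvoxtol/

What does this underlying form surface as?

[nazvoxtol]

/s/ before /v/ (voiced) → [z]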